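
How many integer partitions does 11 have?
Pentagonal recurrence p(n) = p(n-1) + p(n-2) - p(n-5) - p(n-7) + p(n-12) + p(n-15) - ... gives p(0..10) = 1, 1, 2, 3, 5, 7, 11, 15, 22, 30, 42. p(11) = p(10) + p(9) - p(6) - p(4) = 42 + 30 - 11 - 5 = 56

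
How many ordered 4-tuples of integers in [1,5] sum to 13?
Coefficient of x^13 in (x + x² + ... + x^5)^4. By inclusion-exclusion on dice exceeding 5: Σ_j (-1)^j C(4,j)·C(13-1-5j, 3) = C(4,0)·C(12,3) - C(4,1)·C(7,3) = 1·220 - 4·35 = 80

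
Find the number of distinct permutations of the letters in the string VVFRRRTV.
8! / (3! × 1! × 3! × 1!) = 1120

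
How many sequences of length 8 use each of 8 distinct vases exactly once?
8! = 40320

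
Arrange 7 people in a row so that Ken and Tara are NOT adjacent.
Total - adjacent = 7! - (7-1)!×2 = 5040 - 1440 = 3600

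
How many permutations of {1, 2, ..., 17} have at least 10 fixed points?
Exactly j fixed points: C(17,j)·!(17-j); sum over j ≥ 10 (derangement numbers via !m = (m-1)·(!(m-1) + !(m-2)): !0..!7 = 1, 0, 1, 2, 9, 44, 265, 1854). Σ_{j=10}^{17} C(17,j)·!(17-j) = C(17,10)·!7 + C(17,11)·!6 + C(17,12)·!5 + C(17,13)·!4 + C(17,14)·!3 + C(17,15)·!2 + C(17,16)·!1 + C(17,17)·!0 = 19448·1854 + 12376·265 + 6188·44 + 2380·9 + 680·2 + 136·1 + 17·0 + 1·1 = 39631421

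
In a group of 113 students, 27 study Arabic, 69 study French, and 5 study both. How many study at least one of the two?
|A∪B| = |A| + |B| - |A∩B| = 27 + 69 - 5 = 91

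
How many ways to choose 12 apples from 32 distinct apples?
C(32,12) = 32!/(12!×20!) = 225792840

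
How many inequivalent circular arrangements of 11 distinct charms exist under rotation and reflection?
(11-1)!/2 = 3628800/2 = 1814400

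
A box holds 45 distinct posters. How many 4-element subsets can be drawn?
C(45,4) = 45!/(4!×41!) = 148995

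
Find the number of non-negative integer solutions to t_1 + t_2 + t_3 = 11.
C(11+3-1, 3-1) = C(13, 2) = 78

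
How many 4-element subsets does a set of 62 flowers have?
C(62,4) = 62!/(4!×58!) = 557845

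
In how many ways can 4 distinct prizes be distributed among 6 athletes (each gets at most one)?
P(6,4) = 6!/(6-4)! = 360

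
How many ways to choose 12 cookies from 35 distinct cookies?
C(35,12) = 35!/(12!×23!) = 834451800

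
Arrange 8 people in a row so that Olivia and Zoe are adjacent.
Treat as block: (8-1)! × 2! = 5040 × 2 = 10080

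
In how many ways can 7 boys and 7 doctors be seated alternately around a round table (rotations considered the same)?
Fix one of the boys: (7-1)! ways for the remaining boys, × 7! ways for the doctors = 720 × 5040 = 3628800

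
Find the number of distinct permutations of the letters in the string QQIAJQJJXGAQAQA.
15! / (1! × 5! × 3! × 4! × 1! × 1!) = 75675600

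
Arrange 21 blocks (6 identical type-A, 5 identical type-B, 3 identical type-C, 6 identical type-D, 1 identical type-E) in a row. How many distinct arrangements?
21! / (6! × 5! × 3! × 6! × 1!) = 136882025280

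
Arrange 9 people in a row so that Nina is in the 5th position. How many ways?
Fix one position: (9-1)! = 40320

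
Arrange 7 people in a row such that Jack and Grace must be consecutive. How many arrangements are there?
Treat the 2 as one block: (7-2+1)! × 2! = 720 × 2 = 1440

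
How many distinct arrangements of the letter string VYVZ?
4! / (2! × 1! × 1!) = 12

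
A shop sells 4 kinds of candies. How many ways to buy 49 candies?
C(49+4-1, 4-1) = C(52, 3) = 22100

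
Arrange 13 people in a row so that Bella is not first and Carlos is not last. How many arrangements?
By inclusion-exclusion: 13! - 2×(13-1)! + (13-2)! = 6227020800 - 958003200 + 39916800 = 5308934400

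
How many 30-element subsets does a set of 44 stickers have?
C(44,30) = 44!/(30!×14!) = 114955808528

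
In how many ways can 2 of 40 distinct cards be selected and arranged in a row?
P(40,2) = 40!/(40-2)! = 1560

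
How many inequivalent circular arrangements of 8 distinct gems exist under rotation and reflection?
(8-1)!/2 = 5040/2 = 2520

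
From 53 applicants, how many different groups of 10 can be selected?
C(53,10) = 53!/(10!×43!) = 19499099620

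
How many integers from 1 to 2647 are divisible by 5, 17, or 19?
⌊2647/5⌋+⌊2647/17⌋+⌊2647/19⌋ - ⌊2647/85⌋-⌊2647/95⌋-⌊2647/323⌋ + ⌊2647/1615⌋ = 529+155+139 - 31-27-8 + 1 = 758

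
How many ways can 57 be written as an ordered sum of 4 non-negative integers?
C(57+4-1, 4-1) = C(60, 3) = 34220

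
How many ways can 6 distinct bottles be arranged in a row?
6! = 720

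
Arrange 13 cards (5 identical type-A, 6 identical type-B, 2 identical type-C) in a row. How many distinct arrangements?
13! / (5! × 6! × 2!) = 36036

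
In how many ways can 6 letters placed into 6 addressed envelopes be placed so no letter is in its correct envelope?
!6 = Σ_{j=0}^{6} (-1)^j·6!/j! = 720 - 720 + 360 - 120 + 30 - 6 + 1 = 265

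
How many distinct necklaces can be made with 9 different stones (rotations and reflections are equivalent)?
(9-1)!/2 = 40320/2 = 20160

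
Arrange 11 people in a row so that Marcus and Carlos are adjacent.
Treat as block: (11-1)! × 2! = 3628800 × 2 = 7257600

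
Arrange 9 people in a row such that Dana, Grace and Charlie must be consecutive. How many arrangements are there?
Treat the 3 as one block: (9-3+1)! × 3! = 5040 × 6 = 30240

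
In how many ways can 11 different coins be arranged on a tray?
11! = 39916800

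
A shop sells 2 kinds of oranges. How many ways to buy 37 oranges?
C(37+2-1, 2-1) = C(38, 1) = 38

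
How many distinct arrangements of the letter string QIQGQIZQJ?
9! / (1! × 4! × 1! × 2! × 1!) = 7560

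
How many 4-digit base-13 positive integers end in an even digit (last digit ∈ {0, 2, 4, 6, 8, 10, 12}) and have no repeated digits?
Last∈{0,2,4,6,8,10,12}. Last=0: 1320. Last nonzero: 6×11×P(11,2) = 7260. Total = 8580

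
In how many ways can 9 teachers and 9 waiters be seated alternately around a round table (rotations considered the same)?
Fix one of the teachers: (9-1)! ways for the remaining teachers, × 9! ways for the waiters = 40320 × 362880 = 14631321600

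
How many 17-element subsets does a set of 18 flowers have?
C(18,17) = 18!/(17!×1!) = 18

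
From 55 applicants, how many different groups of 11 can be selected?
C(55,11) = 55!/(11!×44!) = 119653565850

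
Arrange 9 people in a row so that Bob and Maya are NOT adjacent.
Total - adjacent = 9! - (9-1)!×2 = 362880 - 80640 = 282240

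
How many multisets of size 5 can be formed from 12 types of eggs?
C(5+12-1, 12-1) = C(16, 11) = 4368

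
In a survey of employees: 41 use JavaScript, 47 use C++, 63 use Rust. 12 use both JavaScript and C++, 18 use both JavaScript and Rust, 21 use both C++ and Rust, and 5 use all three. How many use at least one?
|A∪B∪C| = 41+47+63-12-18-21+5 = 105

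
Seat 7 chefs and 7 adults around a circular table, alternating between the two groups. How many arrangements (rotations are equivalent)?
Fix one of the chefs: (7-1)! ways for the remaining chefs, × 7! ways for the adults = 720 × 5040 = 3628800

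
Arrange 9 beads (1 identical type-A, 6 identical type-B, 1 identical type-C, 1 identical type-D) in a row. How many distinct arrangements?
9! / (1! × 6! × 1! × 1!) = 504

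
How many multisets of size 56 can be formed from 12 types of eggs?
C(56+12-1, 12-1) = C(67, 11) = 1285063345176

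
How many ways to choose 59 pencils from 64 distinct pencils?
C(64,59) = 64!/(59!×5!) = 7624512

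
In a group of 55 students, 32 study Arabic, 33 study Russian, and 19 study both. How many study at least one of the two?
|A∪B| = |A| + |B| - |A∩B| = 32 + 33 - 19 = 46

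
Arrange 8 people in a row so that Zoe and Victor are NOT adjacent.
Total - adjacent = 8! - (8-1)!×2 = 40320 - 10080 = 30240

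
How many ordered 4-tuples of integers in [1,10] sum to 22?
Coefficient of x^22 in (x + x² + ... + x^10)^4. By inclusion-exclusion on dice exceeding 10: Σ_j (-1)^j C(4,j)·C(22-1-10j, 3) = C(4,0)·C(21,3) - C(4,1)·C(11,3) = 1·1330 - 4·165 = 670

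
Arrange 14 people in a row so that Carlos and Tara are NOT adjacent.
Total - adjacent = 14! - (14-1)!×2 = 87178291200 - 12454041600 = 74724249600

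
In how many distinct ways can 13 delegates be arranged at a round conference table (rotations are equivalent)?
Circular: fix one position, arrange the rest. (13-1)! = 479001600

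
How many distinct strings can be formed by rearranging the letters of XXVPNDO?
7! / (1! × 2! × 1! × 1! × 1! × 1!) = 2520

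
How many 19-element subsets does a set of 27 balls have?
C(27,19) = 27!/(19!×8!) = 2220075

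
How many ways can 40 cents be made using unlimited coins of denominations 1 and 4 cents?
Coefficient of x^40 in 1/(1-x^1) · 1/(1-x^4). Use j coins of 4 for j = 0..⌊40/4⌋ = 10, the rest in 1s: 10 + 1 = 11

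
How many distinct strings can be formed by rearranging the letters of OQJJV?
5! / (1! × 1! × 2! × 1!) = 60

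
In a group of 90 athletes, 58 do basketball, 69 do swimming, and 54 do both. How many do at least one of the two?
|A∪B| = |A| + |B| - |A∩B| = 58 + 69 - 54 = 73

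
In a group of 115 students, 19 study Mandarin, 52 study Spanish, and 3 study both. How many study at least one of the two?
|A∪B| = |A| + |B| - |A∩B| = 19 + 52 - 3 = 68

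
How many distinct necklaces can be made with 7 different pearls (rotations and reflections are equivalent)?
(7-1)!/2 = 720/2 = 360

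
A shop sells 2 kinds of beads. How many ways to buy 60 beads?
C(60+2-1, 2-1) = C(61, 1) = 61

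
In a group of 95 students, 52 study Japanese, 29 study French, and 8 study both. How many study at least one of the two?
|A∪B| = |A| + |B| - |A∩B| = 52 + 29 - 8 = 73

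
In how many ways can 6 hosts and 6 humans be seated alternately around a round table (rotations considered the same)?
Fix one of the hosts: (6-1)! ways for the remaining hosts, × 6! ways for the humans = 120 × 720 = 86400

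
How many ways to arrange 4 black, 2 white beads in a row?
6! / (4! × 2!) = 15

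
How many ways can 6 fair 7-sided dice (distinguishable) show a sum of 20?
Coefficient of x^20 in (x + x² + ... + x^7)^6. By inclusion-exclusion on dice exceeding 7: Σ_j (-1)^j C(6,j)·C(20-1-7j, 5) = C(6,0)·C(19,5) - C(6,1)·C(12,5) + C(6,2)·C(5,5) = 1·11628 - 6·792 + 15·1 = 6891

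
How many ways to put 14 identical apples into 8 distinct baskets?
C(14+8-1, 8-1) = C(21, 7) = 116280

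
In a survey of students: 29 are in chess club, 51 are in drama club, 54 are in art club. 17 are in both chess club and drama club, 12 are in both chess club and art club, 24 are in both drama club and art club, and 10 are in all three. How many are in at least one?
|A∪B∪C| = 29+51+54-17-12-24+10 = 91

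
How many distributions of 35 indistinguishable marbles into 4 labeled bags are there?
C(35+4-1, 4-1) = C(38, 3) = 8436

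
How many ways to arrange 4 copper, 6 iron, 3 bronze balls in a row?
13! / (4! × 6! × 3!) = 60060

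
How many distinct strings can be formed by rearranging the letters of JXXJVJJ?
7! / (1! × 2! × 4!) = 105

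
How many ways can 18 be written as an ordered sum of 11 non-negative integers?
C(18+11-1, 11-1) = C(28, 10) = 13123110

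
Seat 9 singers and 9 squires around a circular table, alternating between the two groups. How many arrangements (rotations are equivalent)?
Fix one of the singers: (9-1)! ways for the remaining singers, × 9! ways for the squires = 40320 × 362880 = 14631321600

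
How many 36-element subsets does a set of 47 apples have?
C(47,36) = 47!/(36!×11!) = 17417133617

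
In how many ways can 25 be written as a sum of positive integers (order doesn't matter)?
Pentagonal recurrence p(n) = p(n-1) + p(n-2) - p(n-5) - p(n-7) + p(n-12) + p(n-15) - ... gives p(0..24) = 1, 1, 2, 3, 5, 7, 11, 15, 22, 30, 42, 56, 77, 101, 135, 176, 231, 297, 385, 490, 627, 792, 1002, 1255, 1575. p(25) = p(24) + p(23) - p(20) - p(18) + p(13) + p(10) - p(3) = 1575 + 1255 - 627 - 385 + 101 + 42 - 3 = 1958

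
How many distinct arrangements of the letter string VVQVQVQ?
7! / (3! × 4!) = 35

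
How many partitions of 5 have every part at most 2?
Let r_j(i) = number of partitions of i into parts ≤ j, for i = 0..5. r_1(i) = 1 for all i; r_j(i) = r_{j-1}(i) + r_j(i-j). Rows j = 2..2: ≤2: 1 1 2 2 3 3. r_2(5) = 3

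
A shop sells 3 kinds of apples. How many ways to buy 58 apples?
C(58+3-1, 3-1) = C(60, 2) = 1770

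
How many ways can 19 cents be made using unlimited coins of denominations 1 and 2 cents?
Coefficient of x^19 in 1/(1-x^1) · 1/(1-x^2). Use j coins of 2 for j = 0..⌊19/2⌋ = 9, the rest in 1s: 9 + 1 = 10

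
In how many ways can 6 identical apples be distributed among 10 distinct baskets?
C(6+10-1, 10-1) = C(15, 9) = 5005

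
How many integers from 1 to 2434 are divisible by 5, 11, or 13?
⌊2434/5⌋+⌊2434/11⌋+⌊2434/13⌋ - ⌊2434/55⌋-⌊2434/65⌋-⌊2434/143⌋ + ⌊2434/715⌋ = 486+221+187 - 44-37-17 + 3 = 799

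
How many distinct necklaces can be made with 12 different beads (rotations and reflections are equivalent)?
(12-1)!/2 = 39916800/2 = 19958400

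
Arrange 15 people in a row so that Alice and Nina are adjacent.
Treat as block: (15-1)! × 2! = 87178291200 × 2 = 174356582400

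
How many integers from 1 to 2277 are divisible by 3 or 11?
⌊2277/3⌋ + ⌊2277/11⌋ - ⌊2277/33⌋ = 759 + 207 - 69 = 897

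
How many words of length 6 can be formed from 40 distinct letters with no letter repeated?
P(40,6) = 40!/(40-6)! = 2763633600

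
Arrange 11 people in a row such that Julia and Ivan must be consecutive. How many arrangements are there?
Treat the 2 as one block: (11-2+1)! × 2! = 3628800 × 2 = 7257600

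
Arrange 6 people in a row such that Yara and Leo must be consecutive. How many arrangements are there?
Treat the 2 as one block: (6-2+1)! × 2! = 120 × 2 = 240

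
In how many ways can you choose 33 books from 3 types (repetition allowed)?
C(33+3-1, 3-1) = C(35, 2) = 595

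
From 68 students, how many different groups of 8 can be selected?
C(68,8) = 68!/(8!×60!) = 7392009768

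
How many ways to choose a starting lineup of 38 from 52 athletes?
C(52,38) = 52!/(38!×14!) = 1768966344600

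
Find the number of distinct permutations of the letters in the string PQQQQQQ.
7! / (6! × 1!) = 7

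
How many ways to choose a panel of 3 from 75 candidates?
C(75,3) = 75!/(3!×72!) = 67525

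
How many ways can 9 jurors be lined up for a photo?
9! = 362880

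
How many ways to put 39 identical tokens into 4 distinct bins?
C(39+4-1, 4-1) = C(42, 3) = 11480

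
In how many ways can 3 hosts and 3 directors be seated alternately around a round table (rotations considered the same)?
Fix one of the hosts: (3-1)! ways for the remaining hosts, × 3! ways for the directors = 2 × 6 = 12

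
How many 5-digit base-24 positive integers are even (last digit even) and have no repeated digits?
Last∈{0,2,4,6,8,10,12,14,16,18,20,22}. Last=0: 212520. Last nonzero: 11×22×P(22,3) = 2236080. Total = 2448600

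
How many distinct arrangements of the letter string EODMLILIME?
10! / (2! × 1! × 1! × 2! × 2! × 2!) = 226800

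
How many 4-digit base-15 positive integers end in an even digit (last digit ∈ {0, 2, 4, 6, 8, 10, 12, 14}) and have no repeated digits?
Last∈{0,2,4,6,8,10,12,14}. Last=0: 2184. Last nonzero: 7×13×P(13,2) = 14196. Total = 16380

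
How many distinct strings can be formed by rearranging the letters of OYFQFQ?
6! / (1! × 1! × 2! × 2!) = 180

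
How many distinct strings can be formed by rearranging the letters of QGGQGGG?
7! / (2! × 5!) = 21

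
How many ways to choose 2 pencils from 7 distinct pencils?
C(7,2) = 7!/(2!×5!) = 21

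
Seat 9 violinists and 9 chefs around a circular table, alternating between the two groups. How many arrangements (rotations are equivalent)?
Fix one of the violinists: (9-1)! ways for the remaining violinists, × 9! ways for the chefs = 40320 × 362880 = 14631321600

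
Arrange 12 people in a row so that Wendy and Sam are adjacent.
Treat as block: (12-1)! × 2! = 39916800 × 2 = 79833600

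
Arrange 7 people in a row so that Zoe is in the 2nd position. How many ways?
Fix one position: (7-1)! = 720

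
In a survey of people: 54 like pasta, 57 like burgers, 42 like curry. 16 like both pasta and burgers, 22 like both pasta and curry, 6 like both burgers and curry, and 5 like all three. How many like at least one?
|A∪B∪C| = 54+57+42-16-22-6+5 = 114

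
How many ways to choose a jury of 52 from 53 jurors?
C(53,52) = 53!/(52!×1!) = 53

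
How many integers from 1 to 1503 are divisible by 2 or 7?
⌊1503/2⌋ + ⌊1503/7⌋ - ⌊1503/14⌋ = 751 + 214 - 107 = 858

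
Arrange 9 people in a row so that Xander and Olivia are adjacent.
Treat as block: (9-1)! × 2! = 40320 × 2 = 80640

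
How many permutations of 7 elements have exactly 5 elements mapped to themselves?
Choose the 5 fixed points C(7,5) = 21, derange the rest: !2 = Σ_{j=0}^{2} (-1)^j·2!/j! = 2 - 2 + 1 = 1. Product = 21 × 1 = 21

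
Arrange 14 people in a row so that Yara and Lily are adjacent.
Treat as block: (14-1)! × 2! = 6227020800 × 2 = 12454041600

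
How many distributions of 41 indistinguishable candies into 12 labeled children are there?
C(41+12-1, 12-1) = C(52, 11) = 60403728840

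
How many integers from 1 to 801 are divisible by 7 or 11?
⌊801/7⌋ + ⌊801/11⌋ - ⌊801/77⌋ = 114 + 72 - 10 = 176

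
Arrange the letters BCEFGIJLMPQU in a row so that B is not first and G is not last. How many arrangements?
By inclusion-exclusion: 12! - 2×(12-1)! + (12-2)! = 479001600 - 79833600 + 3628800 = 402796800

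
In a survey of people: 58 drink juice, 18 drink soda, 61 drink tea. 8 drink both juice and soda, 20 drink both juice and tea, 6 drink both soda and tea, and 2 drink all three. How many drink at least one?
|A∪B∪C| = 58+18+61-8-20-6+2 = 105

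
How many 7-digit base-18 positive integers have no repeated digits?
First digit: 17 choices (nonzero). Then descending: 17 × 17 × 16 × 15 × 14 × 13 × 12 = 151482240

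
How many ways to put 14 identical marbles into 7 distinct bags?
C(14+7-1, 7-1) = C(20, 6) = 38760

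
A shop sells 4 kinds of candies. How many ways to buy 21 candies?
C(21+4-1, 4-1) = C(24, 3) = 2024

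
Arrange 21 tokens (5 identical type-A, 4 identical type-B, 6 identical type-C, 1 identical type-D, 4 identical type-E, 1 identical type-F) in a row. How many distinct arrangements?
21! / (5! × 4! × 6! × 1! × 4! × 1!) = 1026615189600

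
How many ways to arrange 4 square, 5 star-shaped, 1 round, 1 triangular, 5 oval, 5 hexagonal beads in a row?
21! / (4! × 5! × 1! × 1! × 5! × 5!) = 1231938227520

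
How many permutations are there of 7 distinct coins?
7! = 5040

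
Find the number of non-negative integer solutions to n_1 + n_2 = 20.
C(20+2-1, 2-1) = C(21, 1) = 21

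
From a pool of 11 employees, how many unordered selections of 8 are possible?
C(11,8) = 11!/(8!×3!) = 165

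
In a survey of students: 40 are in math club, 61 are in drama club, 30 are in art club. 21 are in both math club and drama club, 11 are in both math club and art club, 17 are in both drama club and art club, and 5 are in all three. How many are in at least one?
|A∪B∪C| = 40+61+30-21-11-17+5 = 87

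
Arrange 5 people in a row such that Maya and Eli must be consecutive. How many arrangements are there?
Treat the 2 as one block: (5-2+1)! × 2! = 24 × 2 = 48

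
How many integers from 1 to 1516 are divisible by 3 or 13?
⌊1516/3⌋ + ⌊1516/13⌋ - ⌊1516/39⌋ = 505 + 116 - 38 = 583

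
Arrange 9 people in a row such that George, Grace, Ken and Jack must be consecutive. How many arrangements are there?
Treat the 4 as one block: (9-4+1)! × 4! = 720 × 24 = 17280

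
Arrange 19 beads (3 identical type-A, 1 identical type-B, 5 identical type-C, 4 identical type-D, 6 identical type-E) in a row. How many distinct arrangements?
19! / (3! × 1! × 5! × 4! × 6!) = 9777287520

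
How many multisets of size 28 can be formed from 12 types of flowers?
C(28+12-1, 12-1) = C(39, 11) = 1676056044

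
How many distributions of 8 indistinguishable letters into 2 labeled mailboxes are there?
C(8+2-1, 2-1) = C(9, 1) = 9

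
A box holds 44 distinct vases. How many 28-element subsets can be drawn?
C(44,28) = 44!/(28!×16!) = 416714805914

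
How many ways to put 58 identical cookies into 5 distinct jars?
C(58+5-1, 5-1) = C(62, 4) = 557845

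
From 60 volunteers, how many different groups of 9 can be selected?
C(60,9) = 60!/(9!×51!) = 14783142660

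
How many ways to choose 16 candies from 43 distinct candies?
C(43,16) = 43!/(16!×27!) = 265182149218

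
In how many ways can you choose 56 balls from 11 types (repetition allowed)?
C(56+11-1, 11-1) = C(66, 10) = 210980549208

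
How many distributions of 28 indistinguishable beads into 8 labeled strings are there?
C(28+8-1, 8-1) = C(35, 7) = 6724520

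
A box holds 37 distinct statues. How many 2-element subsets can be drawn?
C(37,2) = 37!/(2!×35!) = 666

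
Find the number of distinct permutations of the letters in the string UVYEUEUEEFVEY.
13! / (2! × 1! × 5! × 2! × 3!) = 2162160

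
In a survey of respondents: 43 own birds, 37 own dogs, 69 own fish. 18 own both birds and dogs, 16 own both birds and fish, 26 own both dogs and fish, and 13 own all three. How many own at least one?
|A∪B∪C| = 43+37+69-18-16-26+13 = 102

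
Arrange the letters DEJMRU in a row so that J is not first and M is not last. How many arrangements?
By inclusion-exclusion: 6! - 2×(6-1)! + (6-2)! = 720 - 240 + 24 = 504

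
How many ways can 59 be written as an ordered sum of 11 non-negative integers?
C(59+11-1, 11-1) = C(69, 10) = 340032449328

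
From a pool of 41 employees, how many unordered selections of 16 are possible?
C(41,16) = 41!/(16!×25!) = 103077446706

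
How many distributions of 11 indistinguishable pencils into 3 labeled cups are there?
C(11+3-1, 3-1) = C(13, 2) = 78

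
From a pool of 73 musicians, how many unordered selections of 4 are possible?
C(73,4) = 73!/(4!×69!) = 1088430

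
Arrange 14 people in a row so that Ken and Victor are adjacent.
Treat as block: (14-1)! × 2! = 6227020800 × 2 = 12454041600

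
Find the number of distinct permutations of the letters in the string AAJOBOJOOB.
10! / (2! × 2! × 2! × 4!) = 18900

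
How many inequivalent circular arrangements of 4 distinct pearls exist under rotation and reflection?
(4-1)!/2 = 6/2 = 3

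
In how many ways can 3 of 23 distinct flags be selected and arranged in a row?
P(23,3) = 23!/(23-3)! = 10626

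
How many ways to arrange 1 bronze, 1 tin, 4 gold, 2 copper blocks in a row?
8! / (1! × 1! × 4! × 2!) = 840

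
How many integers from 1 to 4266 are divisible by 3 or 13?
⌊4266/3⌋ + ⌊4266/13⌋ - ⌊4266/39⌋ = 1422 + 328 - 109 = 1641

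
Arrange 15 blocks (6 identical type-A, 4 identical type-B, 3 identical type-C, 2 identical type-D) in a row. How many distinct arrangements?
15! / (6! × 4! × 3! × 2!) = 6306300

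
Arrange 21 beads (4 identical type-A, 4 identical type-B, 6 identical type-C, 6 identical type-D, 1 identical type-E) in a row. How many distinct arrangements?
21! / (4! × 4! × 6! × 6! × 1!) = 171102531600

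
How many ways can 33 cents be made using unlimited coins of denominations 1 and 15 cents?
Coefficient of x^33 in 1/(1-x^1) · 1/(1-x^15). Use j coins of 15 for j = 0..⌊33/15⌋ = 2, the rest in 1s: 2 + 1 = 3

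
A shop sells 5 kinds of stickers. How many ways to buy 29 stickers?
C(29+5-1, 5-1) = C(33, 4) = 40920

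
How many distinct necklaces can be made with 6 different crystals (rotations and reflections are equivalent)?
(6-1)!/2 = 120/2 = 60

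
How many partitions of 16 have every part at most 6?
Let r_j(i) = number of partitions of i into parts ≤ j, for i = 0..16. r_1(i) = 1 for all i; r_j(i) = r_{j-1}(i) + r_j(i-j). Rows j = 2..6: ≤2: 1 1 2 2 3 3 4 4 5 5 6 6 7 7 8 8 9; ≤3: 1 1 2 3 4 5 7 8 10 12 14 16 19 21 24 27 30; ≤4: 1 1 2 3 5 6 9 11 15 18 23 27 34 39 47 54 64; ≤5: 1 1 2 3 5 7 10 13 18 23 30 37 47 57 70 84 101; ≤6: 1 1 2 3 5 7 11 14 20 26 35 44 58 71 90 110 136. r_6(16) = 136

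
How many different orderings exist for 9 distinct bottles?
9! = 362880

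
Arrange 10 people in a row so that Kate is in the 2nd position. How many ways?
Fix one position: (10-1)! = 362880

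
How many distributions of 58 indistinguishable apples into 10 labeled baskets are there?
C(58+10-1, 10-1) = C(67, 9) = 42757703560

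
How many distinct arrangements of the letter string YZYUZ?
5! / (2! × 1! × 2!) = 30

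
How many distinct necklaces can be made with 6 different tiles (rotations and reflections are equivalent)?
(6-1)!/2 = 120/2 = 60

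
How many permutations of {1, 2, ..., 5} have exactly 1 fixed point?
Choose the 1 fixed point C(5,1) = 5, derange the rest: !4 = Σ_{j=0}^{4} (-1)^j·4!/j! = 24 - 24 + 12 - 4 + 1 = 9. Product = 5 × 9 = 45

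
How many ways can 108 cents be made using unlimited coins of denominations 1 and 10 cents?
Coefficient of x^108 in 1/(1-x^1) · 1/(1-x^10). Use j coins of 10 for j = 0..⌊108/10⌋ = 10, the rest in 1s: 10 + 1 = 11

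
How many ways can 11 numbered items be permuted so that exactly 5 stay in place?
Choose the 5 fixed points C(11,5) = 462, derange the rest: !6 = Σ_{j=0}^{6} (-1)^j·6!/j! = 720 - 720 + 360 - 120 + 30 - 6 + 1 = 265. Product = 462 × 265 = 122430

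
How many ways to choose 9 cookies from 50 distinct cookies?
C(50,9) = 50!/(9!×41!) = 2505433700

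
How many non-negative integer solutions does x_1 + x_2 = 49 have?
C(49+2-1, 2-1) = C(50, 1) = 50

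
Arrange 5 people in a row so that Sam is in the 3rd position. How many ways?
Fix one position: (5-1)! = 24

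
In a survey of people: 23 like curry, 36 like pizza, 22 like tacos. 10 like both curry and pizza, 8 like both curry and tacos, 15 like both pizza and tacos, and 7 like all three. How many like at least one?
|A∪B∪C| = 23+36+22-10-8-15+7 = 55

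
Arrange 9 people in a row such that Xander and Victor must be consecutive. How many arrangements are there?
Treat the 2 as one block: (9-2+1)! × 2! = 40320 × 2 = 80640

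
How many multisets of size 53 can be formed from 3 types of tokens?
C(53+3-1, 3-1) = C(55, 2) = 1485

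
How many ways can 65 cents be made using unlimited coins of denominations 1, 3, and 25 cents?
Coefficient of x^65 in 1/(1-x^1) · 1/(1-x^3) · 1/(1-x^25). Case on j = number of 25-cent coins (j = 0..2); remainder r = 65 - 25j is made from {1,3} in ⌊r/3⌋+1 ways. r = 65, 40, 15 → 22 + 14 + 6 = 42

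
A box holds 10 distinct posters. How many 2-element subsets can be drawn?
C(10,2) = 10!/(2!×8!) = 45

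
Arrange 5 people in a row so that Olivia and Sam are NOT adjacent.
Total - adjacent = 5! - (5-1)!×2 = 120 - 48 = 72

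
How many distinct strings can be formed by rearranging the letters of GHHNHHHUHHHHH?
13! / (1! × 10! × 1! × 1!) = 1716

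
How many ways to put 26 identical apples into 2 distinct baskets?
C(26+2-1, 2-1) = C(27, 1) = 27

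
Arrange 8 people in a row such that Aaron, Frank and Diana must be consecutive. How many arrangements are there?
Treat the 3 as one block: (8-3+1)! × 3! = 720 × 6 = 4320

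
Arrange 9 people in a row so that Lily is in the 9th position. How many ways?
Fix one position: (9-1)! = 40320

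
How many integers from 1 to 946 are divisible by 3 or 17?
⌊946/3⌋ + ⌊946/17⌋ - ⌊946/51⌋ = 315 + 55 - 18 = 352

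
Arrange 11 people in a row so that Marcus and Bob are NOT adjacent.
Total - adjacent = 11! - (11-1)!×2 = 39916800 - 7257600 = 32659200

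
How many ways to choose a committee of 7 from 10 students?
C(10,7) = 10!/(7!×3!) = 120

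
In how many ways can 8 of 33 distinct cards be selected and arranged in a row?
P(33,8) = 33!/(33-8)! = 559809169920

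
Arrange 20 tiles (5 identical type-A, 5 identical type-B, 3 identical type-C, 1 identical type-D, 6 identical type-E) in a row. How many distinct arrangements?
20! / (5! × 5! × 3! × 1! × 6!) = 39109150080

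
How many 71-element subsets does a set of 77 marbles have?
C(77,71) = 77!/(71!×6!) = 237093780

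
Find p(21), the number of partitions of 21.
Pentagonal recurrence p(n) = p(n-1) + p(n-2) - p(n-5) - p(n-7) + p(n-12) + p(n-15) - ... gives p(0..20) = 1, 1, 2, 3, 5, 7, 11, 15, 22, 30, 42, 56, 77, 101, 135, 176, 231, 297, 385, 490, 627. p(21) = p(20) + p(19) - p(16) - p(14) + p(9) + p(6) = 627 + 490 - 231 - 135 + 30 + 11 = 792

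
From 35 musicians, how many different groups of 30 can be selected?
C(35,30) = 35!/(30!×5!) = 324632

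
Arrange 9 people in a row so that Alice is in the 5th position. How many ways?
Fix one position: (9-1)! = 40320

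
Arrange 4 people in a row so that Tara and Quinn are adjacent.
Treat as block: (4-1)! × 2! = 6 × 2 = 12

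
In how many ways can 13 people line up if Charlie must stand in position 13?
Fix one position: (13-1)! = 479001600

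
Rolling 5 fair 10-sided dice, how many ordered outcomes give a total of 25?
Coefficient of x^25 in (x + x² + ... + x^10)^5. By inclusion-exclusion on dice exceeding 10: Σ_j (-1)^j C(5,j)·C(25-1-10j, 4) = C(5,0)·C(24,4) - C(5,1)·C(14,4) + C(5,2)·C(4,4) = 1·10626 - 5·1001 + 10·1 = 5631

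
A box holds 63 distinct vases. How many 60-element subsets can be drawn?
C(63,60) = 63!/(60!×3!) = 39711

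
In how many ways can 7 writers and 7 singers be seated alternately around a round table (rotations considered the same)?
Fix one of the writers: (7-1)! ways for the remaining writers, × 7! ways for the singers = 720 × 5040 = 3628800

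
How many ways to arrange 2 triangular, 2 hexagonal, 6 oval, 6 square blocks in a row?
16! / (2! × 2! × 6! × 6!) = 10090080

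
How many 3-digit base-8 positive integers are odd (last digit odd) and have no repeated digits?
Last∈{1,3,5,7}. Last=0: 0. Last nonzero: 4×6×P(6,1) = 144. Total = 144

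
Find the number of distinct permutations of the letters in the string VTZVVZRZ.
8! / (1! × 3! × 3! × 1!) = 1120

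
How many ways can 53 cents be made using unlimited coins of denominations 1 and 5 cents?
Coefficient of x^53 in 1/(1-x^1) · 1/(1-x^5). Use j coins of 5 for j = 0..⌊53/5⌋ = 10, the rest in 1s: 10 + 1 = 11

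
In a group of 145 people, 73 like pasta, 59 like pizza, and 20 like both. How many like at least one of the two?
|A∪B| = |A| + |B| - |A∩B| = 73 + 59 - 20 = 112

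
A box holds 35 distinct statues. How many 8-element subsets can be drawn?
C(35,8) = 35!/(8!×27!) = 23535820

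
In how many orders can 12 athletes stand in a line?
12! = 479001600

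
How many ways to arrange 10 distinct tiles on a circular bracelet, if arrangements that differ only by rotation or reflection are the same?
(10-1)!/2 = 362880/2 = 181440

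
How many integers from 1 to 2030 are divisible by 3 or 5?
⌊2030/3⌋ + ⌊2030/5⌋ - ⌊2030/15⌋ = 676 + 406 - 135 = 947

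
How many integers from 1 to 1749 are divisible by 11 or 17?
⌊1749/11⌋ + ⌊1749/17⌋ - ⌊1749/187⌋ = 159 + 102 - 9 = 252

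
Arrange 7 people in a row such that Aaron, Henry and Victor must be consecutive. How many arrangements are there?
Treat the 3 as one block: (7-3+1)! × 3! = 120 × 6 = 720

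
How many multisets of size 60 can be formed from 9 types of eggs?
C(60+9-1, 9-1) = C(68, 8) = 7392009768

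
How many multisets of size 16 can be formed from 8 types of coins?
C(16+8-1, 8-1) = C(23, 7) = 245157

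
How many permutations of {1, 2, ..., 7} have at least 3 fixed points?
Exactly j fixed points: C(7,j)·!(7-j); sum over j ≥ 3 (derangement numbers via !m = (m-1)·(!(m-1) + !(m-2)): !0..!4 = 1, 0, 1, 2, 9). Σ_{j=3}^{7} C(7,j)·!(7-j) = C(7,3)·!4 + C(7,4)·!3 + C(7,5)·!2 + C(7,6)·!1 + C(7,7)·!0 = 35·9 + 35·2 + 21·1 + 7·0 + 1·1 = 407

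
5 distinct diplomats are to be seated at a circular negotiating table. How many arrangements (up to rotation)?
Circular: fix one position, arrange the rest. (5-1)! = 24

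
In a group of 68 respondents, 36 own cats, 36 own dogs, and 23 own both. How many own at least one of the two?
|A∪B| = |A| + |B| - |A∩B| = 36 + 36 - 23 = 49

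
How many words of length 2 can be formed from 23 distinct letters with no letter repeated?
P(23,2) = 23!/(23-2)! = 506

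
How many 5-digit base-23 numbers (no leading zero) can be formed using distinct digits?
First digit: 22 choices (nonzero). Then descending: 22 × 22 × 21 × 20 × 19 = 3862320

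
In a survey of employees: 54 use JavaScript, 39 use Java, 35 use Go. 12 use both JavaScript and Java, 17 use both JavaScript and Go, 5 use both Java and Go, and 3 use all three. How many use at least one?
|A∪B∪C| = 54+39+35-12-17-5+3 = 97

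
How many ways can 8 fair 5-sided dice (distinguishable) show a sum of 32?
Coefficient of x^32 in (x + x² + ... + x^5)^8. By inclusion-exclusion on dice exceeding 5: Σ_j (-1)^j C(8,j)·C(32-1-5j, 7) = C(8,0)·C(31,7) - C(8,1)·C(26,7) + C(8,2)·C(21,7) - C(8,3)·C(16,7) + C(8,4)·C(11,7) = 1·2629575 - 8·657800 + 28·116280 - 56·11440 + 70·330 = 5475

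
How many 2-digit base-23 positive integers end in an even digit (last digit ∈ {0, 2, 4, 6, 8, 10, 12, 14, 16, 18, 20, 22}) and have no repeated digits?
Last∈{0,2,4,6,8,10,12,14,16,18,20,22}. Last=0: 22. Last nonzero: 11×21×P(21,0) = 231. Total = 253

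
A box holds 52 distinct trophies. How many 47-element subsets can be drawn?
C(52,47) = 52!/(47!×5!) = 2598960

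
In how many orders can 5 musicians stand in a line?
5! = 120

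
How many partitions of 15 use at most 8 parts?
By conjugation, equals partitions of 15 into parts ≤ 8. Let r_j(i) = number of partitions of i into parts ≤ j, for i = 0..15. r_1(i) = 1 for all i; r_j(i) = r_{j-1}(i) + r_j(i-j). Rows j = 2..8: ≤2: 1 1 2 2 3 3 4 4 5 5 6 6 7 7 8 8; ≤3: 1 1 2 3 4 5 7 8 10 12 14 16 19 21 24 27; ≤4: 1 1 2 3 5 6 9 11 15 18 23 27 34 39 47 54; ≤5: 1 1 2 3 5 7 10 13 18 23 30 37 47 57 70 84; ≤6: 1 1 2 3 5 7 11 14 20 26 35 44 58 71 90 110; ≤7: 1 1 2 3 5 7 11 15 21 28 38 49 65 82 105 131; ≤8: 1 1 2 3 5 7 11 15 22 29 40 52 70 89 116 146. r_8(15) = 146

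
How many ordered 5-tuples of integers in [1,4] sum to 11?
Coefficient of x^11 in (x + x² + ... + x^4)^5. By inclusion-exclusion on dice exceeding 4: Σ_j (-1)^j C(5,j)·C(11-1-4j, 4) = C(5,0)·C(10,4) - C(5,1)·C(6,4) = 1·210 - 5·15 = 135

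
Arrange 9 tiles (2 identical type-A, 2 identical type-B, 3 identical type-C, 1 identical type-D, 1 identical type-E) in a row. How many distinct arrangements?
9! / (2! × 2! × 3! × 1! × 1!) = 15120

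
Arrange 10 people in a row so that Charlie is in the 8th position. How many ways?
Fix one position: (10-1)! = 362880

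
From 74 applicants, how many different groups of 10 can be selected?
C(74,10) = 74!/(10!×64!) = 718406958841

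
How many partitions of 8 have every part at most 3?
Let r_j(i) = number of partitions of i into parts ≤ j, for i = 0..8. r_1(i) = 1 for all i; r_j(i) = r_{j-1}(i) + r_j(i-j). Rows j = 2..3: ≤2: 1 1 2 2 3 3 4 4 5; ≤3: 1 1 2 3 4 5 7 8 10. r_3(8) = 10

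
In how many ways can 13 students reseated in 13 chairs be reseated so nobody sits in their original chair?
!13 = Σ_{j=0}^{13} (-1)^j·13!/j! = 6227020800 - 6227020800 + 3113510400 - 1037836800 + 259459200 - 51891840 + 8648640 - 1235520 + 154440 - 17160 + 1716 - 156 + 13 - 1 = 2290792932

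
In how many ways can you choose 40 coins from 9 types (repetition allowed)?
C(40+9-1, 9-1) = C(48, 8) = 377348994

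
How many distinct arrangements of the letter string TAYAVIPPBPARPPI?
15! / (1! × 1! × 2! × 5! × 1! × 1! × 3! × 1!) = 908107200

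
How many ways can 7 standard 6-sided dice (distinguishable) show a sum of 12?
Coefficient of x^12 in (x + x² + ... + x^6)^7. By inclusion-exclusion on dice exceeding 6: Σ_j (-1)^j C(7,j)·C(12-1-6j, 6) = C(7,0)·C(11,6) = 1·462 = 462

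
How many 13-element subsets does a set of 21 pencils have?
C(21,13) = 21!/(13!×8!) = 203490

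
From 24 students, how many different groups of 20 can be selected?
C(24,20) = 24!/(20!×4!) = 10626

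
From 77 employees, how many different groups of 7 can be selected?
C(77,7) = 77!/(7!×70!) = 2404808340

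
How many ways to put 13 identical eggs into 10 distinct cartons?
C(13+10-1, 10-1) = C(22, 9) = 497420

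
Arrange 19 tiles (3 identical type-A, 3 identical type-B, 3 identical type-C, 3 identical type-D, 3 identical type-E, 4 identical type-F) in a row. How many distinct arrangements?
19! / (3! × 3! × 3! × 3! × 3! × 4!) = 651819168000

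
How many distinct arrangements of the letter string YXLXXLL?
7! / (1! × 3! × 3!) = 140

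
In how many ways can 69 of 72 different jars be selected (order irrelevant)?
C(72,69) = 72!/(69!×3!) = 59640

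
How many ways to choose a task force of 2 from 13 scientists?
C(13,2) = 13!/(2!×11!) = 78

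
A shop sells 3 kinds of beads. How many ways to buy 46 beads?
C(46+3-1, 3-1) = C(48, 2) = 1128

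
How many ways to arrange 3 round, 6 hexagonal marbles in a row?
9! / (3! × 6!) = 84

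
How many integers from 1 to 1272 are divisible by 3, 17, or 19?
⌊1272/3⌋+⌊1272/17⌋+⌊1272/19⌋ - ⌊1272/51⌋-⌊1272/57⌋-⌊1272/323⌋ + ⌊1272/969⌋ = 424+74+66 - 24-22-3 + 1 = 516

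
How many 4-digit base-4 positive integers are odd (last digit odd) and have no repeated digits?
Last∈{1,3}. Last=0: 0. Last nonzero: 2×2×P(2,2) = 8. Total = 8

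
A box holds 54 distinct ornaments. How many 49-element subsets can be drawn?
C(54,49) = 54!/(49!×5!) = 3162510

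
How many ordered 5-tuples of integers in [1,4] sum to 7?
Coefficient of x^7 in (x + x² + ... + x^4)^5. By inclusion-exclusion on dice exceeding 4: Σ_j (-1)^j C(5,j)·C(7-1-4j, 4) = C(5,0)·C(6,4) = 1·15 = 15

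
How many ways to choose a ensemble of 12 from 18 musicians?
C(18,12) = 18!/(12!×6!) = 18564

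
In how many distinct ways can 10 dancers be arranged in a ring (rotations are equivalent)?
Circular: fix one position, arrange the rest. (10-1)! = 362880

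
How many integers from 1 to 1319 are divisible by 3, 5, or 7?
⌊1319/3⌋+⌊1319/5⌋+⌊1319/7⌋ - ⌊1319/15⌋-⌊1319/21⌋-⌊1319/35⌋ + ⌊1319/105⌋ = 439+263+188 - 87-62-37 + 12 = 716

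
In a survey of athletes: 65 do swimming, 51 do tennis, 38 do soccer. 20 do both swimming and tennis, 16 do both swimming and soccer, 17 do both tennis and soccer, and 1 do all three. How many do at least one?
|A∪B∪C| = 65+51+38-20-16-17+1 = 102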